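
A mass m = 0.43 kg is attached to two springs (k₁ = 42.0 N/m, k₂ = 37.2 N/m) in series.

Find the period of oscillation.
k_eq = k₁k₂/(k₁+k₂) = 19.73 N/m
T = 2π√(m/k_eq) = 2π√(0.43/19.73) = 0.9276 s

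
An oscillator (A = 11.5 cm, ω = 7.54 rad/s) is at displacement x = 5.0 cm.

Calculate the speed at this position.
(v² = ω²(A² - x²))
v = ω√(A² − x²) = 7.54×√(0.115² − 0.05²) = 0.7809 m/s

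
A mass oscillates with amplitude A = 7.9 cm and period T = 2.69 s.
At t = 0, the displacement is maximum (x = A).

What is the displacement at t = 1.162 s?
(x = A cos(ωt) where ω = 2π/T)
ω = 2π/T = 2π/2.69 = 2.336 rad/s
x = A cos(ωt) = 7.9×cos(2.336×1.162) = -7.189 cm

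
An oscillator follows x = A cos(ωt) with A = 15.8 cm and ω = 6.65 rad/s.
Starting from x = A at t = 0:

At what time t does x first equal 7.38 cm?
cos(ωt) = x/A = 7.38/15.8 = 0.4671
ωt = arccos(0.4671) = 1.085 rad
t = 1.085/6.65 = 0.1631 s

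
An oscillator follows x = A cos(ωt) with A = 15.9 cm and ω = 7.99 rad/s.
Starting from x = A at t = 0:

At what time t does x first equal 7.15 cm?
cos(ωt) = x/A = 7.15/15.9 = 0.4497
ωt = arccos(0.4497) = 1.104 rad
t = 1.104/7.99 = 0.1382 s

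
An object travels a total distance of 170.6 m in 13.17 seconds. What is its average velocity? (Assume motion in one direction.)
v_avg = Δd / Δt = 170.6 / 13.17 = 12.95 m/s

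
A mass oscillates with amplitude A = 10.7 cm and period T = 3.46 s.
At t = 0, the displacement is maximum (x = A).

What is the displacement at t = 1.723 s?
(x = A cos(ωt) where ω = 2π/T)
ω = 2π/T = 2π/3.46 = 1.816 rad/s
x = A cos(ωt) = 10.7×cos(1.816×1.723) = -10.7 cm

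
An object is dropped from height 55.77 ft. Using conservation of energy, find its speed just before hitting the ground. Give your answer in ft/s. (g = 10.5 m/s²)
mgh = ½mv² → v = √(2gh) = √(2×10.5×17) = 18.89 m/s = 61.99 ft/s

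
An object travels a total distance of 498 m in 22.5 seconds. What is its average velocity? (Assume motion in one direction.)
v_avg = Δd / Δt = 498 / 22.5 = 22.13 m/s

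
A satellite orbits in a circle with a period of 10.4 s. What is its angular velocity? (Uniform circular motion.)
ω = 2π/T = 2π/10.4 = 0.6042 rad/s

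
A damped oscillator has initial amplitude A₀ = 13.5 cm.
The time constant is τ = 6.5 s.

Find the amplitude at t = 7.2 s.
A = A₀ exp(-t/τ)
A = A₀ exp(−t/τ) = 13.5×exp(−7.2/6.5) = 4.459 cm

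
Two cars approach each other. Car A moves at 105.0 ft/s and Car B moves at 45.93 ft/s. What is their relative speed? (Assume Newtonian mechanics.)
v_rel = v_A + v_B = 105.0 + 45.93 = 150.9 ft/s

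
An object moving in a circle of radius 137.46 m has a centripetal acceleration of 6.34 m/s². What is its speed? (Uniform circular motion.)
v = √(a_c × r) = √(6.34 × 137.46) = 29.52 m/s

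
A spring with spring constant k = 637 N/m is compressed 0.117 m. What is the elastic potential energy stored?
PE = ½kx² = ½×637×0.117² = 4.36 J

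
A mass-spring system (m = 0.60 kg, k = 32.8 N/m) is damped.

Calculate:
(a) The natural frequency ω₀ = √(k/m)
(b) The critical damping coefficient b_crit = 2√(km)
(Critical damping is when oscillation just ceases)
ω₀ = √(k/m) = √(32.8/0.6) = 7.394 rad/s
b_crit = 2√(km) = 2√(32.8×0.6) = 8.872 kg/s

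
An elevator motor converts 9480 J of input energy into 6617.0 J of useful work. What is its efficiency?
η = W_out/W_in = 6617.0/9480 = 0.698 = 69.8%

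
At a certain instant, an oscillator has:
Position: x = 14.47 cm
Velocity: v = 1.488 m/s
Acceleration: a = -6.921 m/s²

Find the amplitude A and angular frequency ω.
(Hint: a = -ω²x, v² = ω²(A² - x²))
a = −ω²x → ω = √(|a|/x) = √(6.921/0.1447) = 6.916 rad/s
v² = ω²(A² − x²) → A = √(x² + v²/ω²) = √(0.1447² + 1.488²/6.916²) = 0.2593 m = 25.93 cm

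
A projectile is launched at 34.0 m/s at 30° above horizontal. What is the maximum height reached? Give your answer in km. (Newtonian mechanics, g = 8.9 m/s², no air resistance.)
H = v₀²sin²(θ)/(2g) (with unit conversion) = 0.01624 km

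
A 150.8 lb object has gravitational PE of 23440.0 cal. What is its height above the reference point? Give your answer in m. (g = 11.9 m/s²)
PE = mgh → h = PE/(mg) = 9.807e+04 J / (68.4 kg × 11.9 m/s²) = 120.5 m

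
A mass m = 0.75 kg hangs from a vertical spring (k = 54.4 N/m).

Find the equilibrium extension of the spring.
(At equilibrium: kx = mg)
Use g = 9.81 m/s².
x_eq = mg/k = 0.75×9.81/54.4 = 0.1352 m = 13.52 cm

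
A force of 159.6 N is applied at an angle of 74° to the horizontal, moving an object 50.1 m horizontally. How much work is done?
W = Fd cosθ = 159.6×50.1×cos(74°) = 2204.0 J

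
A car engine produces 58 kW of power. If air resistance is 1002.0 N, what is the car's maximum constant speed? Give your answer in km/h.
P = Fv → v = P/F = 58000 W / 1002 N = 57.88 m/s = 208.4 km/h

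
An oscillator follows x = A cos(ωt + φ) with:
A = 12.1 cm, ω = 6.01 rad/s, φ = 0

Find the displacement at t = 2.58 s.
x = A cos(ωt + φ) = 12.1×cos(6.01×2.58 + 0) = -11.85 cm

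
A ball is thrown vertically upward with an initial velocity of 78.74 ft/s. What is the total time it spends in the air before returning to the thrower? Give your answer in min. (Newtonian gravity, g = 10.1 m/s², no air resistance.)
t_total = 2v₀/g (with unit conversion) = 0.07921 min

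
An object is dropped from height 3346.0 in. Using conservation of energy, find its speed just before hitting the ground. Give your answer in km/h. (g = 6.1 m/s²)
mgh = ½mv² → v = √(2gh) = √(2×6.1×84.99) = 32.2 m/s = 115.9 km/h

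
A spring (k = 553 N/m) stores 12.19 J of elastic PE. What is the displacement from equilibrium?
PE = ½kx² → x = √(2PE/k) = √(2×12.19/553) = 0.21 m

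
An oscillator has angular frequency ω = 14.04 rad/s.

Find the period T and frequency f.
T = 2π/ω = 2π/14.04 = 0.4475 s; f = ω/2π = 2.235 Hz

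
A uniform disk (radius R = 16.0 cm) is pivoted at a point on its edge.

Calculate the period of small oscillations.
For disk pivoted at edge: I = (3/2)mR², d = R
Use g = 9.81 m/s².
I/m = (3/2)R² = 0.0384 m²; d = R = 0.16 m
T = 2π√((3/2)R²/(gR)) = 2π√(3R/(2g)) = 0.9828 s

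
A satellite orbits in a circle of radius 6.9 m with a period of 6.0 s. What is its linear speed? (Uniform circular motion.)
v = 2πr/T = 2π×6.9/6.0 = 7.23 m/s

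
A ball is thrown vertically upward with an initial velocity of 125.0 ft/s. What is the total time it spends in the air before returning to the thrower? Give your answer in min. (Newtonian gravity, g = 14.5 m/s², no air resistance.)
t_total = 2v₀/g (with unit conversion) = 0.08759 min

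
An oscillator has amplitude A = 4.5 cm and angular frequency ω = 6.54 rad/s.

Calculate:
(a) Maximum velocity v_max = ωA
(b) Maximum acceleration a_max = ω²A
v_max = ωA = 6.54×0.045 = 0.2943 m/s
a_max = ω²A = 6.54²×0.045 = 1.925 m/s²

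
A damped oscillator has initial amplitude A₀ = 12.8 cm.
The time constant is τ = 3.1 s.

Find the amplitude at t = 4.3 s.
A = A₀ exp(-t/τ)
A = A₀ exp(−t/τ) = 12.8×exp(−4.3/3.1) = 3.197 cm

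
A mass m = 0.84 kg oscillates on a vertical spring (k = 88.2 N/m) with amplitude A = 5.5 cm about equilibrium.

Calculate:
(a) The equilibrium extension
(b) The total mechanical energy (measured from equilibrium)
x_eq = mg/k = 0.84×9.81/88.2 = 0.09343 m = 9.343 cm
E = ½kA² = ½×88.2×(0.055)² = 0.1334 J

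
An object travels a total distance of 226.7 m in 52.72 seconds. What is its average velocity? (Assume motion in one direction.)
v_avg = Δd / Δt = 226.7 / 52.72 = 4.3 m/s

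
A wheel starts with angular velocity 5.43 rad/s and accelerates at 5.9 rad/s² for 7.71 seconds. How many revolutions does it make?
θ = ω₀t + ½αt² = 5.43×7.71 + ½×5.9×7.71² = 217.23 rad
Revolutions = θ/(2π) = 217.23/(2π) = 34.57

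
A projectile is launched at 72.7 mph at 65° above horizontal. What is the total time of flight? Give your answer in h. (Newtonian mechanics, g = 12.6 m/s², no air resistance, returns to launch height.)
T = 2v₀sin(θ)/g (with unit conversion) = 0.001299 h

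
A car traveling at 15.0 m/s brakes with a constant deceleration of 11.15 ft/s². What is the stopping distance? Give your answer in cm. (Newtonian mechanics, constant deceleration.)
d = v₀² / (2a) (with unit conversion) = 3310.0 cm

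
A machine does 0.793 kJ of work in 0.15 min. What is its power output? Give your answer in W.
P = W/t = 793 J / 9 s = 88.11 W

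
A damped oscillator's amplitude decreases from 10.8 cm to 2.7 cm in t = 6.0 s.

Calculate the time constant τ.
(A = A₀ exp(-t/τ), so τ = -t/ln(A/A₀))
A/A₀ = 2.7/10.8 = 0.25; ln(A/A₀) = -1.386
τ = −t/ln(A/A₀) = −6.0/-1.386 = 4.328 s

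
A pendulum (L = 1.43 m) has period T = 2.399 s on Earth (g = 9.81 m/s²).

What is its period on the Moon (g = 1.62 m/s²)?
T = 2π√(L/g), so T_moon/T_earth = √(g_earth/g_moon)
T_moon = 2π√(1.43/1.62) = 5.903 s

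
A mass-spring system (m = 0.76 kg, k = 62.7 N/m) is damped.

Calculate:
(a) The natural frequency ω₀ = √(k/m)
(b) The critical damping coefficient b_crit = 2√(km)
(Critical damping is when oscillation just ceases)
ω₀ = √(k/m) = √(62.7/0.76) = 9.083 rad/s
b_crit = 2√(km) = 2√(62.7×0.76) = 13.81 kg/s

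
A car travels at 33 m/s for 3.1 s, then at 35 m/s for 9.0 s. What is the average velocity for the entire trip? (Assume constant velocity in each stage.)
d₁ = v₁t₁ = 33 × 3.1 = 102.3 m
d₂ = v₂t₂ = 35 × 9.0 = 315 m
d_total = 417.3 m, t_total = 12.1 s
v_avg = d_total/t_total = 417.3/12.1 = 34.49 m/s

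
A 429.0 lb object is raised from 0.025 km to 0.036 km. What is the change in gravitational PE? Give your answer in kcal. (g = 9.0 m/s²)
ΔPE = mg(h₂ − h₁) = 194.6 kg × 9.0 m/s² × (36 − 25) m = 1.926e+04 J = 4.604 kcal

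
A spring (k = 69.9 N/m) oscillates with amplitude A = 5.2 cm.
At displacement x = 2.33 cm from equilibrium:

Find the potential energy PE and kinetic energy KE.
E_total = ½kA² = ½×69.9×(0.052)² = 0.0945 J
PE = ½kx² = ½×69.9×(0.0233)² = 0.01897 J
KE = E_total − PE = 0.07553 J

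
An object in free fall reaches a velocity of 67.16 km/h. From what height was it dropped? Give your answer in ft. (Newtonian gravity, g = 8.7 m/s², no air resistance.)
h = v²/(2g) (with unit conversion) = 65.62 ft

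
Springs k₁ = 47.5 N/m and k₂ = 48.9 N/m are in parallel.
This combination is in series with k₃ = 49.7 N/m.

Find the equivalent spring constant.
k₁₂ = k₁ + k₂ = 96.4 N/m (parallel)
1/k_eq = 1/k₁₂ + 1/k₃ → k_eq = 32.79 N/m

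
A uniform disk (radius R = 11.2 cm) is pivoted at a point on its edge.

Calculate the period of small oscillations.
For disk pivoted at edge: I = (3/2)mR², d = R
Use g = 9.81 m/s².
I/m = (3/2)R² = 0.01882 m²; d = R = 0.112 m
T = 2π√((3/2)R²/(gR)) = 2π√(3R/(2g)) = 0.8222 s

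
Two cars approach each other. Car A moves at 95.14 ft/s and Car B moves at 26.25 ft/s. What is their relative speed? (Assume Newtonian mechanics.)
v_rel = v_A + v_B = 95.14 + 26.25 = 121.4 ft/s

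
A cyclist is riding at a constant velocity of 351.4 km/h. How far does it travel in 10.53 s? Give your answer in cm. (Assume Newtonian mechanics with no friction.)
d = vt (with unit conversion) = 102800.0 cm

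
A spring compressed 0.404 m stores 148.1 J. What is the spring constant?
PE = ½kx² → k = 2PE/x² = 2×148.1/0.404² = 1815.0 N/m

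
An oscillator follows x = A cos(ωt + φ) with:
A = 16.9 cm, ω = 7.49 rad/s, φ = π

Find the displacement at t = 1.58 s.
x = A cos(ωt + φ) = 16.9×cos(7.49×1.58 + π) = -12.57 cm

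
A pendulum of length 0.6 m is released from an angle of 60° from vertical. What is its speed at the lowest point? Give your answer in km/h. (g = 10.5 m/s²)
h = L(1 − cosθ) = 0.6×(1 − cos60°) = 0.3 m
v = √(2gh) = √(2×10.5×0.3) = 2.51 m/s = 9.036 km/h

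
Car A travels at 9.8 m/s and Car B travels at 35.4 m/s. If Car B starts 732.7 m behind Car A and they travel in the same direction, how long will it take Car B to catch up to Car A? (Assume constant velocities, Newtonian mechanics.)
Relative speed: v_rel = 35.4 - 9.8 = 25.6 m/s
Time to catch: t = d₀/v_rel = 732.7/25.6 = 28.62 s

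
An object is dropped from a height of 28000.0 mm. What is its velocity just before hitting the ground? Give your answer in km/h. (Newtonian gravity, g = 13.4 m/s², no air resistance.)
v = √(2gh) (with unit conversion) = 98.62 km/h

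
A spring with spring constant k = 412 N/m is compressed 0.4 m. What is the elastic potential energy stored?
PE = ½kx² = ½×412×0.4² = 32.96 J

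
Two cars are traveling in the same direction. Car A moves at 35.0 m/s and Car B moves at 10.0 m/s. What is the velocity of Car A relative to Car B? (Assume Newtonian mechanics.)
v_rel = v_A - v_B = 35.0 - 10.0 = 25.0 m/s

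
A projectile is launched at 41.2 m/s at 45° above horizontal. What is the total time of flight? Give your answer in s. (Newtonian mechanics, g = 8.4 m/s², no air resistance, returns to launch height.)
T = 2v₀sin(θ)/g = 6.936 s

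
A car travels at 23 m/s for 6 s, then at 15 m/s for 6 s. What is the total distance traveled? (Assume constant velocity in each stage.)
d₁ = v₁t₁ = 23 × 6 = 138 m
d₂ = v₂t₂ = 15 × 6 = 90 m
d_total = 138 + 90 = 228 m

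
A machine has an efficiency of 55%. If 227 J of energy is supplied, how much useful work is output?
W_out = η × W_in = 0.55 × 227 = 124.85 J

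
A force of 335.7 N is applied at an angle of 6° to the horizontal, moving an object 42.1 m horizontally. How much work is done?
W = Fd cosθ = 335.7×42.1×cos(6°) = 14056.0 J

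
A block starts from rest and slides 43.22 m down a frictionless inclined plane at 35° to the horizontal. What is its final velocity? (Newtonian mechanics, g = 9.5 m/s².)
a = g sin(θ) = 9.5 × sin(35°) = 5.45 m/s²
v = √(2ad) = √(2 × 5.45 × 43.22) = 21.7 m/s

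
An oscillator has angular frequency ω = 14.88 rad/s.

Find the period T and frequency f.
T = 2π/ω = 2π/14.88 = 0.4223 s; f = ω/2π = 2.368 Hz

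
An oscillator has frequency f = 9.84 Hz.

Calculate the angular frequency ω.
ω = 2πf = 2π×9.84 = 61.83 rad/s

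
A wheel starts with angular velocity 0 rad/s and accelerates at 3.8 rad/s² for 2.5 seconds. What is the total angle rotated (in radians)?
θ = ω₀t + ½αt² = 0×2.5 + ½×3.8×2.5² = 11.88 rad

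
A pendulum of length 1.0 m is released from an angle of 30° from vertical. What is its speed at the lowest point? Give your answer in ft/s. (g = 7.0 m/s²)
h = L(1 − cosθ) = 1.0×(1 − cos30°) = 0.134 m
v = √(2gh) = √(2×7.0×0.134) = 1.37 m/s = 4.493 ft/s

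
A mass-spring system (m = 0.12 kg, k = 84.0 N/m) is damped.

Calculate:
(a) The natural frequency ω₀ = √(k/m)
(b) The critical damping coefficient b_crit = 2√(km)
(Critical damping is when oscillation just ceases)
ω₀ = √(k/m) = √(84.0/0.12) = 26.46 rad/s
b_crit = 2√(km) = 2√(84.0×0.12) = 6.35 kg/s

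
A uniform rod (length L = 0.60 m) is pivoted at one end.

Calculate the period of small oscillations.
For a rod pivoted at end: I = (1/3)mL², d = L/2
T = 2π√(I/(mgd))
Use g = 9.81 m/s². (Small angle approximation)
I/m = (1/3)L² = 0.12 m²; d = L/2 = 0.3 m
T = 2π√(I/(mgd)) = 2π√(0.12/(9.81×0.3)) = 1.269 s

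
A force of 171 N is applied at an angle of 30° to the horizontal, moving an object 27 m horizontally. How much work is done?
W = Fd cosθ = 171×27×cos(30°) = 3998.4 J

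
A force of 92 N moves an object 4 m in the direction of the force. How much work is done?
W = Fd = 92×4 = 368.0 J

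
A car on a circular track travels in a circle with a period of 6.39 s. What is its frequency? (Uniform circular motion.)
f = 1/T = 1/6.39 = 0.1565 Hz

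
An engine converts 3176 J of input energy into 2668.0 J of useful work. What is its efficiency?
η = W_out/W_in = 2668.0/3176 = 0.8401 = 84.01%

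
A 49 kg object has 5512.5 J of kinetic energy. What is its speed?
KE = ½mv² → v = √(2KE/m) = √(2×5512.5/49) = 15.0 m/s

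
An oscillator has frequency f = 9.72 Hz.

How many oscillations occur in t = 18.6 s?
n = f×t = 9.72×18.6 = 180.8 oscillations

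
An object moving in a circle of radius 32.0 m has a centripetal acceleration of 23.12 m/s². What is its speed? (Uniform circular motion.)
v = √(a_c × r) = √(23.12 × 32.0) = 27.2 m/s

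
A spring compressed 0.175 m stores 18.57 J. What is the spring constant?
PE = ½kx² → k = 2PE/x² = 2×18.57/0.175² = 1213.0 N/m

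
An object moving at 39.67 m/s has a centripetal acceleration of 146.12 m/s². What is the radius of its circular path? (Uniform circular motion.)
r = v²/a_c = 39.67²/146.12 = 10.77 m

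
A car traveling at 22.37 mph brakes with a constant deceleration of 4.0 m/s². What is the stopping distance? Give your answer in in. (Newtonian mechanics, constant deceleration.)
d = v₀² / (2a) (with unit conversion) = 492.2 in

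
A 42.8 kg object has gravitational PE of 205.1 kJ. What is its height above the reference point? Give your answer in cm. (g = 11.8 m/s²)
PE = mgh → h = PE/(mg) = 2.051e+05 J / (42.8 kg × 11.8 m/s²) = 406.1 m = 40610.0 cm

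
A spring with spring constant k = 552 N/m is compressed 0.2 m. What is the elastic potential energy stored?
PE = ½kx² = ½×552×0.2² = 11.04 J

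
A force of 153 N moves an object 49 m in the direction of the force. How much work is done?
W = Fd = 153×49 = 7497.0 J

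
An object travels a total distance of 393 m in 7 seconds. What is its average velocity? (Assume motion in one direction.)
v_avg = Δd / Δt = 393 / 7 = 56.14 m/s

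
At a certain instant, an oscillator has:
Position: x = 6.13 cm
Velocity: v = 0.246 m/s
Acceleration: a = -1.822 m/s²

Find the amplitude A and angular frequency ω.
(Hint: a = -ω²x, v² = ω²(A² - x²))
a = −ω²x → ω = √(|a|/x) = √(1.822/0.0613) = 5.452 rad/s
v² = ω²(A² − x²) → A = √(x² + v²/ω²) = √(0.0613² + 0.246²/5.452²) = 0.07612 m = 7.612 cm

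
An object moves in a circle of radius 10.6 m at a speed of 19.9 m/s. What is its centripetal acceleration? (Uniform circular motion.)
a_c = v²/r = 19.9²/10.6 = 396.01/10.6 = 37.36 m/s²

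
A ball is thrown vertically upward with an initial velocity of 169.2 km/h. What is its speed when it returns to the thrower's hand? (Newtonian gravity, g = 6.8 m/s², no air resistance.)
By conservation of energy, the ball returns at the same speed = 169.2 km/h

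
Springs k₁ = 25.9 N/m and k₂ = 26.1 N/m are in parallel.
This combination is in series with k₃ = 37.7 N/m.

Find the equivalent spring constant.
k₁₂ = k₁ + k₂ = 52 N/m (parallel)
1/k_eq = 1/k₁₂ + 1/k₃ → k_eq = 21.86 N/m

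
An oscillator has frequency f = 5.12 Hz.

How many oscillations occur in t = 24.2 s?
n = f×t = 5.12×24.2 = 123.9 oscillations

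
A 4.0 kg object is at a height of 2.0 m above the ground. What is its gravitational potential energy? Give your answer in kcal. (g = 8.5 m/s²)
PE = mgh = 4 kg × 8.5 m/s² × 2 m = 68 J = 0.01625 kcal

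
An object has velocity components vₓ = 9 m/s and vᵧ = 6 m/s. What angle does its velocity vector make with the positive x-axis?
θ = arctan(vᵧ/vₓ) = arctan(6/9) = 33.69°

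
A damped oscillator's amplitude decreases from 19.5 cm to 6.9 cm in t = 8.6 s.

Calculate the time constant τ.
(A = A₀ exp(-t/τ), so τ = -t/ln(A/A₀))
A/A₀ = 6.9/19.5 = 0.3538; ln(A/A₀) = -1.039
τ = −t/ln(A/A₀) = −8.6/-1.039 = 8.278 s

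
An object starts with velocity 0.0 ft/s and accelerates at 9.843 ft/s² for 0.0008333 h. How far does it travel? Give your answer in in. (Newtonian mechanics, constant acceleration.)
d = v₀t + ½at² (with unit conversion) = 531.5 in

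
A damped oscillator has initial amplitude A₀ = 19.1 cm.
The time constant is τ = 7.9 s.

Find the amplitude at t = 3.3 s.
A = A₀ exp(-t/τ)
A = A₀ exp(−t/τ) = 19.1×exp(−3.3/7.9) = 12.58 cm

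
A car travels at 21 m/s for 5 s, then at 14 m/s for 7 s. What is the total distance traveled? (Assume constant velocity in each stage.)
d₁ = v₁t₁ = 21 × 5 = 105 m
d₂ = v₂t₂ = 14 × 7 = 98 m
d_total = 105 + 98 = 203 m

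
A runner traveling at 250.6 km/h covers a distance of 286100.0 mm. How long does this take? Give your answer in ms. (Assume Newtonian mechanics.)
t = d/v (with unit conversion) = 4110.0 ms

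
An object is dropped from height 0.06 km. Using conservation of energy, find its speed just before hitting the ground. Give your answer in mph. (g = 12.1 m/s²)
mgh = ½mv² → v = √(2gh) = √(2×12.1×60) = 38.11 m/s = 85.24 mph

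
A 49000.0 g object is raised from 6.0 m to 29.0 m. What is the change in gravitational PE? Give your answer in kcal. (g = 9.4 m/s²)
ΔPE = mg(h₂ − h₁) = 49 kg × 9.4 m/s² × (29 − 6) m = 1.059e+04 J = 2.532 kcal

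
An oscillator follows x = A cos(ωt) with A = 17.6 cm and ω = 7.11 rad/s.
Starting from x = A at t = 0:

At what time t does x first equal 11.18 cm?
cos(ωt) = x/A = 11.18/17.6 = 0.6352
ωt = arccos(0.6352) = 0.8825 rad
t = 0.8825/7.11 = 0.1241 s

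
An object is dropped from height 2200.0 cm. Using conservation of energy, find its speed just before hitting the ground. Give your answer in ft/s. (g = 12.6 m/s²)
mgh = ½mv² → v = √(2gh) = √(2×12.6×22) = 23.55 m/s = 77.25 ft/s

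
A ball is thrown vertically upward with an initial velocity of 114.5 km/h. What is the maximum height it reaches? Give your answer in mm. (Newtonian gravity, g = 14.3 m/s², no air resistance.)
h_max = v₀²/(2g) (with unit conversion) = 35370.0 mm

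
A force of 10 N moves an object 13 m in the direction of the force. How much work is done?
W = Fd = 10×13 = 130.0 J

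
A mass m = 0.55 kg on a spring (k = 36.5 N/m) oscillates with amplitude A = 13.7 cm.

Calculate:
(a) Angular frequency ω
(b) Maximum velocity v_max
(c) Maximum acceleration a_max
ω = √(k/m) = √(36.5/0.55) = 8.146 rad/s
v_max = ωA = 8.146×0.137 = 1.116 m/s
a_max = ω²A = 8.146²×0.137 = 9.092 m/s²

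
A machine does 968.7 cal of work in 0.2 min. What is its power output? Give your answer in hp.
P = W/t = 4053 J / 12 s = 337.8 W = 0.4529 hp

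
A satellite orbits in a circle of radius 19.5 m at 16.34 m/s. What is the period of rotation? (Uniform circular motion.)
T = 2πr/v = 2π×19.5/16.34 = 7.5 s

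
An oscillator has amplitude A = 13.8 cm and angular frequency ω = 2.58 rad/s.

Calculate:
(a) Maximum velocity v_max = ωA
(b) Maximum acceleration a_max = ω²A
v_max = ωA = 2.58×0.138 = 0.356 m/s
a_max = ω²A = 2.58²×0.138 = 0.9186 m/s²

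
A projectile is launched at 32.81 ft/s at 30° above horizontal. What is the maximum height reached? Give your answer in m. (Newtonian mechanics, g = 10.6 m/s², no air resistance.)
H = v₀²sin²(θ)/(2g) (with unit conversion) = 1.179 m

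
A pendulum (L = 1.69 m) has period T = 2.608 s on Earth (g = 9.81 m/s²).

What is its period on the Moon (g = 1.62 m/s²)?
T = 2π√(L/g), so T_moon/T_earth = √(g_earth/g_moon)
T_moon = 2π√(1.69/1.62) = 6.417 s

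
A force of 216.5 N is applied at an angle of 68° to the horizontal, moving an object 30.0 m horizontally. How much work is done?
W = Fd cosθ = 216.5×30.0×cos(68°) = 2433.1 J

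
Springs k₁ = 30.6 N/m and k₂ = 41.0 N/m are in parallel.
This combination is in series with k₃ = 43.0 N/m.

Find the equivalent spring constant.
k₁₂ = k₁ + k₂ = 71.6 N/m (parallel)
1/k_eq = 1/k₁₂ + 1/k₃ → k_eq = 26.87 N/m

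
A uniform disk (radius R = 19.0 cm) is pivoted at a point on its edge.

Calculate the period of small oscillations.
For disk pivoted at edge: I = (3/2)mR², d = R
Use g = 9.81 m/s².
I/m = (3/2)R² = 0.05415 m²; d = R = 0.19 m
T = 2π√((3/2)R²/(gR)) = 2π√(3R/(2g)) = 1.071 s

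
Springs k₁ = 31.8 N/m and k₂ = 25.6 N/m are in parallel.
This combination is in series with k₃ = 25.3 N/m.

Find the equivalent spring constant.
k₁₂ = k₁ + k₂ = 57.4 N/m (parallel)
1/k_eq = 1/k₁₂ + 1/k₃ → k_eq = 17.56 N/m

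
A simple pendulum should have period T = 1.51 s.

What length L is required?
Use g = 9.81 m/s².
T = 2π√(L/g) → L = g(T/2π)² = 9.81×(1.51/2π)² = 0.5666 m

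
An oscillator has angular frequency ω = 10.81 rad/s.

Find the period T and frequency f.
T = 2π/ω = 2π/10.81 = 0.5812 s; f = ω/2π = 1.72 Hz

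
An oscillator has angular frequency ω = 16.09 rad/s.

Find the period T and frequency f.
T = 2π/ω = 2π/16.09 = 0.3905 s; f = ω/2π = 2.561 Hz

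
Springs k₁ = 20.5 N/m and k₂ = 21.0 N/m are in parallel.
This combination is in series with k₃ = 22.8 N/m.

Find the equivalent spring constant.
k₁₂ = k₁ + k₂ = 41.5 N/m (parallel)
1/k_eq = 1/k₁₂ + 1/k₃ → k_eq = 14.72 N/m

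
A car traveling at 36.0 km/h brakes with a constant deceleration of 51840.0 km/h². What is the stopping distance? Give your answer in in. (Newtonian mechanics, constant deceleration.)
d = v₀² / (2a) (with unit conversion) = 492.1 in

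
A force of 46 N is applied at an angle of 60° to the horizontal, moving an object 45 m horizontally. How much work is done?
W = Fd cosθ = 46×45×cos(60°) = 1035.0 J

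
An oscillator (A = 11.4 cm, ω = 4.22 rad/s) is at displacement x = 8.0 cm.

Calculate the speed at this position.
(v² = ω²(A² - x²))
v = ω√(A² − x²) = 4.22×√(0.114² − 0.08²) = 0.3427 m/s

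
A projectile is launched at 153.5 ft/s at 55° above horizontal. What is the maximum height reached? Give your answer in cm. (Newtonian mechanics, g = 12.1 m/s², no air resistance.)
H = v₀²sin²(θ)/(2g) (with unit conversion) = 6070.0 cm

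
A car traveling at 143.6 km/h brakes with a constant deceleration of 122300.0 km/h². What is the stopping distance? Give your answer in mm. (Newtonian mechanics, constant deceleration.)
d = v₀² / (2a) (with unit conversion) = 84300.0 mm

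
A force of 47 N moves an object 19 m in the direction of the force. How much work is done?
W = Fd = 47×19 = 893.0 J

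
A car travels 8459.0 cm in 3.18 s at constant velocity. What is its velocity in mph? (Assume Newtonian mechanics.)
v = d/t (with unit conversion) = 59.5 mph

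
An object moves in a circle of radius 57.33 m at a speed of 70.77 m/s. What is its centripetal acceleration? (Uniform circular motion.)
a_c = v²/r = 70.77²/57.33 = 5008.39/57.33 = 87.36 m/s²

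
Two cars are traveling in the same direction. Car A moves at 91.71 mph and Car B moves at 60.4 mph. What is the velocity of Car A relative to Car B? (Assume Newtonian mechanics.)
v_rel = v_A - v_B = 91.71 - 60.4 = 31.31 mph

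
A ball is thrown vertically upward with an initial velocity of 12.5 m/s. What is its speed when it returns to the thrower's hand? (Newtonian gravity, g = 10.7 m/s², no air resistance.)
By conservation of energy, the ball returns at the same speed = 12.5 m/s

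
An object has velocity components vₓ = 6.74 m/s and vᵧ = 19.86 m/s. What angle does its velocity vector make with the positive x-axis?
θ = arctan(vᵧ/vₓ) = arctan(19.86/6.74) = 71.25°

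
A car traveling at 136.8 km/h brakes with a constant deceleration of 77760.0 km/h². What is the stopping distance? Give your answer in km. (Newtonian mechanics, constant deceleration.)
d = v₀² / (2a) (with unit conversion) = 0.1203 km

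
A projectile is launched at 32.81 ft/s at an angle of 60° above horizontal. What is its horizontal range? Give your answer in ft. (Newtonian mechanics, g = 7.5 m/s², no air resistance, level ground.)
R = v₀² sin(2θ) / g (with unit conversion) = 37.89 ft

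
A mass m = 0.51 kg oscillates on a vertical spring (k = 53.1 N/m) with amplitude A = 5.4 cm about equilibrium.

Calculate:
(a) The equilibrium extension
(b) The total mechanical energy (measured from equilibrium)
x_eq = mg/k = 0.51×9.81/53.1 = 0.09422 m = 9.422 cm
E = ½kA² = ½×53.1×(0.054)² = 0.07742 J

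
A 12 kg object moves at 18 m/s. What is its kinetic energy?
KE = ½mv² = ½×12×18² = 1944.0 J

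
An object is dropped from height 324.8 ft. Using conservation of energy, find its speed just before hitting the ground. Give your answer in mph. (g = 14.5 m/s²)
mgh = ½mv² → v = √(2gh) = √(2×14.5×99) = 53.58 m/s = 119.9 mph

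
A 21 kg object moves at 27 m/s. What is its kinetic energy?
KE = ½mv² = ½×21×27² = 7654.5 J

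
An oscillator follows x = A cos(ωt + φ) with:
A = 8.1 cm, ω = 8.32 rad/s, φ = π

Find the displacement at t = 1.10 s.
x = A cos(ωt + φ) = 8.1×cos(8.32×1.1 + π) = 7.801 cm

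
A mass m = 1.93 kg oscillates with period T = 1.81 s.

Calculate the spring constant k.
T = 2π√(m/k) → k = m(2π/T)² = 1.93×(2π/1.81)² = 23.26 N/m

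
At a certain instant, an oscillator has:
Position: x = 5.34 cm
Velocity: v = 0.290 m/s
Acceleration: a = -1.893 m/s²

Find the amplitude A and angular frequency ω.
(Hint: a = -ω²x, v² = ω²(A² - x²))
a = −ω²x → ω = √(|a|/x) = √(1.893/0.0534) = 5.954 rad/s
v² = ω²(A² − x²) → A = √(x² + v²/ω²) = √(0.0534² + 0.29²/5.954²) = 0.07228 m = 7.228 cm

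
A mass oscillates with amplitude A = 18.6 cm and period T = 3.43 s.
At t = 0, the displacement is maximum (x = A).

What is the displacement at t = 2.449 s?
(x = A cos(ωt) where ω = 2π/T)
ω = 2π/T = 2π/3.43 = 1.832 rad/s
x = A cos(ωt) = 18.6×cos(1.832×2.449) = -4.172 cm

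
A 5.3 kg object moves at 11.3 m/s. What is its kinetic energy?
KE = ½mv² = ½×5.3×11.3² = 338.3785 J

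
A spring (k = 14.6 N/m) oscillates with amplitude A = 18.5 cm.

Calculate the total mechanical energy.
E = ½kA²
E = ½kA² = ½×14.6×(0.185)² = 0.2498 J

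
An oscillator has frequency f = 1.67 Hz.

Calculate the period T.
T = 1/f = 1/1.67 = 0.5988 s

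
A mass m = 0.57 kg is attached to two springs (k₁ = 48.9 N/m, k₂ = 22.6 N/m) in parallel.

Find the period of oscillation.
k_eq = k₁+k₂ = 71.5 N/m
T = 2π√(m/k_eq) = 2π√(0.57/71.5) = 0.561 s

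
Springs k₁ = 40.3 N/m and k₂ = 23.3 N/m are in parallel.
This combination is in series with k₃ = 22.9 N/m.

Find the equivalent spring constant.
k₁₂ = k₁ + k₂ = 63.6 N/m (parallel)
1/k_eq = 1/k₁₂ + 1/k₃ → k_eq = 16.84 N/m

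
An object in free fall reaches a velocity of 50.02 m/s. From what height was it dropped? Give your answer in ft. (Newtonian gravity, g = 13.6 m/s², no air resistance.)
h = v²/(2g) (with unit conversion) = 301.8 ft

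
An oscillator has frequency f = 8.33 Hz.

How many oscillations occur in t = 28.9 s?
n = f×t = 8.33×28.9 = 240.7 oscillations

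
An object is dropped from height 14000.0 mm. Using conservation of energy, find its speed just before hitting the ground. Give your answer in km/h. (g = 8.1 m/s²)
mgh = ½mv² → v = √(2gh) = √(2×8.1×14) = 15.06 m/s = 54.22 km/h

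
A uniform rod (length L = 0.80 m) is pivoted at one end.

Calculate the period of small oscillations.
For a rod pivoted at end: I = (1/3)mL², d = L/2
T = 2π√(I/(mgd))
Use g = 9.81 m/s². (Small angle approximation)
I/m = (1/3)L² = 0.2133 m²; d = L/2 = 0.4 m
T = 2π√(I/(mgd)) = 2π√(0.2133/(9.81×0.4)) = 1.465 s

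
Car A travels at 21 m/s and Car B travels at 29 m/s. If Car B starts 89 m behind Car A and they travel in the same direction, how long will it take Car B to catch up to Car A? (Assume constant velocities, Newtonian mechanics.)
Relative speed: v_rel = 29 - 21 = 8 m/s
Time to catch: t = d₀/v_rel = 89/8 = 11.12 s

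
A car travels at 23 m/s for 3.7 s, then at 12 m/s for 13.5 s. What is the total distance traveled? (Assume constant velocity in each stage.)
d₁ = v₁t₁ = 23 × 3.7 = 85.1 m
d₂ = v₂t₂ = 12 × 13.5 = 162 m
d_total = 85.1 + 162 = 247.1 m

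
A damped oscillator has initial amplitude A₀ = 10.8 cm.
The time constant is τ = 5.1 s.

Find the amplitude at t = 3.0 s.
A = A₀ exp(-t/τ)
A = A₀ exp(−t/τ) = 10.8×exp(−3.0/5.1) = 5.997 cm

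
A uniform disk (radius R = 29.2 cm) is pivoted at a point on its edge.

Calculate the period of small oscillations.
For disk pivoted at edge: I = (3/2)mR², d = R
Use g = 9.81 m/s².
I/m = (3/2)R² = 0.1279 m²; d = R = 0.292 m
T = 2π√((3/2)R²/(gR)) = 2π√(3R/(2g)) = 1.328 s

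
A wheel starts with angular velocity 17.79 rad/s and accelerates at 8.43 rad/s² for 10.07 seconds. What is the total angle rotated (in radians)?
θ = ω₀t + ½αt² = 17.79×10.07 + ½×8.43×10.07² = 606.57 rad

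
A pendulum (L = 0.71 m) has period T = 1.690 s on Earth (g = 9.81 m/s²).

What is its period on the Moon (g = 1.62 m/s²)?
T = 2π√(L/g), so T_moon/T_earth = √(g_earth/g_moon)
T_moon = 2π√(0.71/1.62) = 4.16 s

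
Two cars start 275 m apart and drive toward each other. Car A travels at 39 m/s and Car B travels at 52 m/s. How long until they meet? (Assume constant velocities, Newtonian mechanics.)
Combined speed: v_combined = 39 + 52 = 91 m/s
Time to meet: t = d/91 = 275/91 = 3.02 s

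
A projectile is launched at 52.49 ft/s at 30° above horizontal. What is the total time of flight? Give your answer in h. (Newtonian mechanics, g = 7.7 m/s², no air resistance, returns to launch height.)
T = 2v₀sin(θ)/g (with unit conversion) = 0.0005772 h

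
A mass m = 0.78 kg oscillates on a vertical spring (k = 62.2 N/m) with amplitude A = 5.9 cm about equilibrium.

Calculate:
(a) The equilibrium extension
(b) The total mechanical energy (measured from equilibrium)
x_eq = mg/k = 0.78×9.81/62.2 = 0.123 m = 12.3 cm
E = ½kA² = ½×62.2×(0.059)² = 0.1083 J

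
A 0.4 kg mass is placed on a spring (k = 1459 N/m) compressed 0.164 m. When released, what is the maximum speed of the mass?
½kx² = ½mv² → v = x√(k/m) = 0.164×√(1459/0.4) = 9.905 m/s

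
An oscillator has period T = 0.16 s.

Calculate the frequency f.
f = 1/T = 1/0.16 = 6.25 Hz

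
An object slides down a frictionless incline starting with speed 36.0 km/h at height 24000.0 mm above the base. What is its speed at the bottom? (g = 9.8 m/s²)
½mv₀² + mgh = ½mv² → v = √(v₀² + 2gh) = √(10² + 2×9.8×24) = 23.88 m/s = 85.98 km/h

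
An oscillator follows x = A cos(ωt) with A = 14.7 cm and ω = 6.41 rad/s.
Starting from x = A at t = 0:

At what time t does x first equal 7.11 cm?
cos(ωt) = x/A = 7.11/14.7 = 0.4837
ωt = arccos(0.4837) = 1.066 rad
t = 1.066/6.41 = 0.1663 s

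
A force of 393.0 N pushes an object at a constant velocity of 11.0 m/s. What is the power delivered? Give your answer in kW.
P = Fv = 393 N × 11 m/s = 4323 W = 4.323 kW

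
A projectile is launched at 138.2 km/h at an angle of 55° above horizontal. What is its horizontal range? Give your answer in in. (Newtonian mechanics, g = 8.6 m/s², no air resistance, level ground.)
R = v₀² sin(2θ) / g (with unit conversion) = 6340.0 in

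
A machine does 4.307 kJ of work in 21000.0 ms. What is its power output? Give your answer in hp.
P = W/t = 4307 J / 21 s = 205.1 W = 0.275 hp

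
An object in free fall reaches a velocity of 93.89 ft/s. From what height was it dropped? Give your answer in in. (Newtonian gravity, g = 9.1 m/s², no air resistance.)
h = v²/(2g) (with unit conversion) = 1772.0 in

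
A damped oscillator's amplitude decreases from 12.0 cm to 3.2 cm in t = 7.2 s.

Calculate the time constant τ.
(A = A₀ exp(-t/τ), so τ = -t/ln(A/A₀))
A/A₀ = 3.2/12.0 = 0.2667; ln(A/A₀) = -1.322
τ = −t/ln(A/A₀) = −7.2/-1.322 = 5.447 s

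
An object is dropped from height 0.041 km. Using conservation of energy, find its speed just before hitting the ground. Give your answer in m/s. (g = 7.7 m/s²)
mgh = ½mv² → v = √(2gh) = √(2×7.7×41) = 25.13 m/s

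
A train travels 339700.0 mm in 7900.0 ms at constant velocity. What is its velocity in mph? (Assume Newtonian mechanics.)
v = d/t (with unit conversion) = 96.19 mph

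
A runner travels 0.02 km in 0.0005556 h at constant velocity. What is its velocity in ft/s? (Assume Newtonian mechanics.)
v = d/t (with unit conversion) = 32.81 ft/s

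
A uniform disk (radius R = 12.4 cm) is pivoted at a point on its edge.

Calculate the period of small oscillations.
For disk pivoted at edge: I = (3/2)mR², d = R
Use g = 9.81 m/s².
I/m = (3/2)R² = 0.02306 m²; d = R = 0.124 m
T = 2π√((3/2)R²/(gR)) = 2π√(3R/(2g)) = 0.8652 s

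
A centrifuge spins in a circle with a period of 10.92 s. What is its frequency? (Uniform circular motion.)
f = 1/T = 1/10.92 = 0.0916 Hz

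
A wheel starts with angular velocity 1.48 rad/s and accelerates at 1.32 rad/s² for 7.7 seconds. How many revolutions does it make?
θ = ω₀t + ½αt² = 1.48×7.7 + ½×1.32×7.7² = 50.53 rad
Revolutions = θ/(2π) = 50.53/(2π) = 8.04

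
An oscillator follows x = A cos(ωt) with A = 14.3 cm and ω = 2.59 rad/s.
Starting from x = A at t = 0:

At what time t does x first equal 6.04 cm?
cos(ωt) = x/A = 6.04/14.3 = 0.4224
ωt = arccos(0.4224) = 1.135 rad
t = 1.135/2.59 = 0.4381 s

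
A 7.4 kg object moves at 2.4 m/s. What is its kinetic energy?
KE = ½mv² = ½×7.4×2.4² = 21.312 J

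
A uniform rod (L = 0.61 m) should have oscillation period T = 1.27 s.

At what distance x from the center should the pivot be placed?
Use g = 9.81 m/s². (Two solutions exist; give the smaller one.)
T = 2π√((L²/12 + x²)/(gx)). Let c = T²g/(4π²) = 0.4008.
x² − cx + L²/12 = 0 → x = (c − √(c² − L²/3))/2 = 0.1047 m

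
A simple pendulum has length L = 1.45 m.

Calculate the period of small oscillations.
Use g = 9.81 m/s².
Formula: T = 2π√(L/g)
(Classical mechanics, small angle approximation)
T = 2π√(L/g) = 2π√(1.45/9.81) = 2.416 s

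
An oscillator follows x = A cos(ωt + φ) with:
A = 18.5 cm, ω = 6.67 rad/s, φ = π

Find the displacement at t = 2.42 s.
x = A cos(ωt + φ) = 18.5×cos(6.67×2.42 + π) = 16.79 cm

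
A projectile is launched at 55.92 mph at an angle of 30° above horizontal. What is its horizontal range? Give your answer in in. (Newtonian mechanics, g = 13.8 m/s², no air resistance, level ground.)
R = v₀² sin(2θ) / g (with unit conversion) = 1544.0 in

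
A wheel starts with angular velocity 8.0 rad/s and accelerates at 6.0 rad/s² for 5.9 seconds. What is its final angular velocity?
ω = ω₀ + αt = 8.0 + 6.0 × 5.9 = 43.4 rad/s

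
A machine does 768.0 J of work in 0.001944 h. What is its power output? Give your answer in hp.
P = W/t = 768 J / 6.998 s = 109.7 W = 0.1472 hp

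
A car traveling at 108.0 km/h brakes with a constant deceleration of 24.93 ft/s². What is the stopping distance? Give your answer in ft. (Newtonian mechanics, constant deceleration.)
d = v₀² / (2a) (with unit conversion) = 194.3 ft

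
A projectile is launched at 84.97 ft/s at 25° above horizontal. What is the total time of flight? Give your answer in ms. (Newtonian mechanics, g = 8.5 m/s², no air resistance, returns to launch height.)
T = 2v₀sin(θ)/g (with unit conversion) = 2575.0 ms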